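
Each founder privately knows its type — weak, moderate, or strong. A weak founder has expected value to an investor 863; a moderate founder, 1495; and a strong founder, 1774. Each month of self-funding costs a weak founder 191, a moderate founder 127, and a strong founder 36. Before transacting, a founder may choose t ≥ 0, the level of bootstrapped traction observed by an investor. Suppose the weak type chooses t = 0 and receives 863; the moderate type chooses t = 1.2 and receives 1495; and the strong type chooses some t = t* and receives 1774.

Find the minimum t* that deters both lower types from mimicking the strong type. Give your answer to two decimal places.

Moderate type (on-path payoff 1495 − 127×1.2 = 1342.6) won't mimic when 1342.6 ≥ 1774 − 127·t*, i.e. t* ≥ 3.40.
Weak type (on-path payoff 863) won't mimic when 863 ≥ 1774 − 191·t*, i.e. t* ≥ 4.77.
Both must hold, so t* = max(4.77, 3.40) = 4.77. The weak type's constraint binds.

4.77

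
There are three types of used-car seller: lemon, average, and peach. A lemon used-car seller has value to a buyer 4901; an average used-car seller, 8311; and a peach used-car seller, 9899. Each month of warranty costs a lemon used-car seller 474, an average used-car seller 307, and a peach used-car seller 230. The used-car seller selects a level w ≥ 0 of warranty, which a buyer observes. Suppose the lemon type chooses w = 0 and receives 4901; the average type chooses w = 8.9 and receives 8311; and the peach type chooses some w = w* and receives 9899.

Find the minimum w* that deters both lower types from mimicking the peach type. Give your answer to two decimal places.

Lemon type (on-path payoff 4901) won't mimic when 4901 ≥ 9899 − 474·w*, i.e. w* ≥ 10.54.
Average type (on-path payoff 8311 − 307×8.9 = 5578.7) won't mimic when 5578.7 ≥ 9899 − 307·w*, i.e. w* ≥ 14.07.
Both must hold, so w* = max(10.54, 14.07) = 14.07. The average type's constraint binds.

14.07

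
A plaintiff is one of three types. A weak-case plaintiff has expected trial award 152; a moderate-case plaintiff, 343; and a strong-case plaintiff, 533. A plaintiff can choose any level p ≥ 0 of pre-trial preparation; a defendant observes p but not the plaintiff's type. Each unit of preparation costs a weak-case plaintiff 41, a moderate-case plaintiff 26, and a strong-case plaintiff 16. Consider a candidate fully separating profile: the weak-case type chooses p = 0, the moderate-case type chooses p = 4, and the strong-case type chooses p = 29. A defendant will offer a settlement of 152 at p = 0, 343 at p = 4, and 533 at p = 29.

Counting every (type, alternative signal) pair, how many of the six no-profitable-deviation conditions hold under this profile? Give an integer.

Moderate-case (own payoff 343 − 26×4 = 239): to p=0 gives 152 → no gain ✓; to p=29 gives 533 − 26×29 = -221 → no gain ✓.
Strong-case (own payoff 533 − 16×29 = 69): to p=0 gives 152 → profitable ✗; to p=4 gives 343 − 16×4 = 279 → profitable ✗.
Weak-case (own payoff 152): to p=4 gives 343 − 41×4 = 179 → profitable ✗; to p=29 gives 533 − 41×29 = -656 → no gain ✓.
3 of the 6 constraints hold; not an equilibrium.

3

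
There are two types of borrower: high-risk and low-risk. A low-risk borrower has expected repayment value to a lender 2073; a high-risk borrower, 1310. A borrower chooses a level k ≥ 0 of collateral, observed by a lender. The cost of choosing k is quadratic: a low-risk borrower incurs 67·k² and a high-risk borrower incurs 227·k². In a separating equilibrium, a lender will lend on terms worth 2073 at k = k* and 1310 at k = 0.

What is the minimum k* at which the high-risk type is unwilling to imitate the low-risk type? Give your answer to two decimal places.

1.83

The high-risk type at k = 0 receives 1310; imitating at k* yields 2073 − 227·k*².
Indifference: 1310 = 2073 − 227·k*², so k*² = (2073 − 1310) / 227 ≈ 3.3612.
k* = √3.3612 ≈ 1.83.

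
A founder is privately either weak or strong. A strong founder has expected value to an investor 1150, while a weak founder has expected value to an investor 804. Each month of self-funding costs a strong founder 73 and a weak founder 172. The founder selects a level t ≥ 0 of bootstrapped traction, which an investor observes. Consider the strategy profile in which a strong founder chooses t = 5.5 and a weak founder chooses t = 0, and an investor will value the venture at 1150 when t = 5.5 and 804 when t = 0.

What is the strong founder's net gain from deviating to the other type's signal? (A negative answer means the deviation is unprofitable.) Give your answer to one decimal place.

Playing t = 5.5 the strong founder receives 1150 − 73 × 5.5 = 748.5.
Deviating to t = 0 yields 804 instead.
Gain from deviating: 804 − 748.5 = 55.5.
The gain is positive, so the strong type's incentive-compatibility constraint is violated — this profile is not a separating equilibrium.

55.5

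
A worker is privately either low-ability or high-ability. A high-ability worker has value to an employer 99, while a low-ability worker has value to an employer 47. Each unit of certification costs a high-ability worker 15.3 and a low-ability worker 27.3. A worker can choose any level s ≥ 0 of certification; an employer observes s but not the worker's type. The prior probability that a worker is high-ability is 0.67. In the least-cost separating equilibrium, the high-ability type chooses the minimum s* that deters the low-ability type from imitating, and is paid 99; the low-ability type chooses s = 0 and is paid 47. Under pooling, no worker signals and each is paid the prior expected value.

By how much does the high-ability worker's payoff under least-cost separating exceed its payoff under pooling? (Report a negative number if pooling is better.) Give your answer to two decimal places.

Least-cost separating signal: s* solves 47 = 99 − 27.3·s*, so s* = (99 − 47)/27.3 ≈ 1.9048.
High-ability type's separating payoff: 99 − 15.3 × s* = 99 − 15.3 × (99 − 47)/27.3 = 99 − 795.6/27.3 ≈ 69.8571.
Pooling payoff: 0.67 × 99 + 0.33 × 47 = 81.84.
Difference: 69.8571 − 81.84 = -11.9829, i.e. -11.98 to two decimal places.
The high-ability type would prefer the pooling outcome.

-11.98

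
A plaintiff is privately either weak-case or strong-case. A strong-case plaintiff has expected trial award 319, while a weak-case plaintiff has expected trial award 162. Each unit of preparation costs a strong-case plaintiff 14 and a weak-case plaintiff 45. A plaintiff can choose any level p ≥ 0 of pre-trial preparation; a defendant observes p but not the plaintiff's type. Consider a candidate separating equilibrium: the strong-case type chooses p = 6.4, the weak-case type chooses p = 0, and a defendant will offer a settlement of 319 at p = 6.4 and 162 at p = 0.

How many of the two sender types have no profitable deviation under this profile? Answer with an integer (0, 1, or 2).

Strong-case type: signal → 319 − 14 × 6.4 = 229.4; deviate to 0 → 162. IC holds (229.4 ≥ 162).
Weak-case type: stay at 0 → 162; mimic → 319 − 45 × 6.4 = 31. IC holds (162 ≥ 31).
2 of 2 constraints hold, so this is a separating equilibrium.

2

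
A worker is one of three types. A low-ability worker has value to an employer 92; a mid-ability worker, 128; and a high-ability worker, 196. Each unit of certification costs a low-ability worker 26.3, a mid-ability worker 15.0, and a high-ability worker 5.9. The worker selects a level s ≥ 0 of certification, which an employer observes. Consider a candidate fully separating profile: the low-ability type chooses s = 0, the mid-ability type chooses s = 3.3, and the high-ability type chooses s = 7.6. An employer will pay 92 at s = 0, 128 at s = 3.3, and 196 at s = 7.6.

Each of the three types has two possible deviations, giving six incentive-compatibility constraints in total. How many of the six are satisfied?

Low-ability (own payoff 92): to s=3.3 gives 128 − 26.3×3.3 = 41.21 → no gain ✓; to s=7.6 gives 196 − 26.3×7.6 = -3.88 → no gain ✓.
High-ability (own payoff 196 − 5.9×7.6 = 151.16): to s=0 gives 92 → no gain ✓; to s=3.3 gives 128 − 5.9×3.3 = 108.53 → no gain ✓.
Mid-ability (own payoff 128 − 15.0×3.3 = 78.5): to s=0 gives 92 → profitable ✗; to s=7.6 gives 196 − 15.0×7.6 = 82 → profitable ✗.
4 of the 6 constraints hold; not an equilibrium.

4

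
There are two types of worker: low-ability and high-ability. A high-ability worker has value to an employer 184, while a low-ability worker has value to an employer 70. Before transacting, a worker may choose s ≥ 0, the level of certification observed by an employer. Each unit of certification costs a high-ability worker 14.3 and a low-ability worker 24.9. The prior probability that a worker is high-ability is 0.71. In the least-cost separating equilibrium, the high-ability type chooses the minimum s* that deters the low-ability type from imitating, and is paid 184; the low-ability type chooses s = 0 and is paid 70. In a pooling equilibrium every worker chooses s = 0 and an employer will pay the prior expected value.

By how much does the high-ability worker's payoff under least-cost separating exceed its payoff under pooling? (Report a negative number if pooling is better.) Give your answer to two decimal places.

Least-cost separating signal: s* solves 70 = 184 − 24.9·s*, so s* = (184 − 70)/24.9 ≈ 4.5783.
High-ability type's separating payoff: 184 − 14.3 × s* = 184 − 14.3 × (184 − 70)/24.9 = 184 − 1630.2/24.9 ≈ 118.5301.
Pooling payoff: 0.71 × 184 + 0.29 × 70 = 150.94.
Difference: 118.5301 − 150.94 = -32.4099, i.e. -32.41 to two decimal places.
The high-ability type would prefer the pooling outcome.

-32.41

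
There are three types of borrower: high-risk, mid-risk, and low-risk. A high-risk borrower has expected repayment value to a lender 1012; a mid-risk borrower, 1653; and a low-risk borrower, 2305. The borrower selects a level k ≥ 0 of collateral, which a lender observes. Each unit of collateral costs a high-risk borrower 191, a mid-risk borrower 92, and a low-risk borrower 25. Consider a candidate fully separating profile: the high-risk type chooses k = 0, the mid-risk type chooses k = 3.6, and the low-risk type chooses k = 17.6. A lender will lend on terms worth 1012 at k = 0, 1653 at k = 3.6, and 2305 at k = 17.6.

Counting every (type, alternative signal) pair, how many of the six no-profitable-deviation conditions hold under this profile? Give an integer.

Low-risk (own payoff 2305 − 25×17.6 = 1865): to k=0 gives 1012 → no gain ✓; to k=3.6 gives 1653 − 25×3.6 = 1563 → no gain ✓.
High-risk (own payoff 1012): to k=3.6 gives 1653 − 191×3.6 = 965.4 → no gain ✓; to k=17.6 gives 2305 − 191×17.6 = -1056.6 → no gain ✓.
Mid-risk (own payoff 1653 − 92×3.6 = 1321.8): to k=0 gives 1012 → no gain ✓; to k=17.6 gives 2305 − 92×17.6 = 685.8 → no gain ✓.
6 of the 6 constraints hold; this profile is a separating equilibrium.

6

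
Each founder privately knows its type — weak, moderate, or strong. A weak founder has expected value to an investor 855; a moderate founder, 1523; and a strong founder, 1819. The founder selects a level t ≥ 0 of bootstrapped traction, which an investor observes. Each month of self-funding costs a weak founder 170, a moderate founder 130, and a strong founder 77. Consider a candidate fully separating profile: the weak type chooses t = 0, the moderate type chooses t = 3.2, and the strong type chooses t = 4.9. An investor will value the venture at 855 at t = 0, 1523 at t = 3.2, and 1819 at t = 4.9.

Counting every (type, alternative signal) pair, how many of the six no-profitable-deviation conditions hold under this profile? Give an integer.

3

Strong (own payoff 1819 − 77×4.9 = 1441.7): to t=0 gives 855 → no gain ✓; to t=3.2 gives 1523 − 77×3.2 = 1276.6 → no gain ✓.
Moderate (own payoff 1523 − 130×3.2 = 1107): to t=0 gives 855 → no gain ✓; to t=4.9 gives 1819 − 130×4.9 = 1182 → profitable ✗.
Weak (own payoff 855): to t=3.2 gives 1523 − 170×3.2 = 979 → profitable ✗; to t=4.9 gives 1819 − 170×4.9 = 986 → profitable ✗.
3 of the 6 constraints hold; not an equilibrium.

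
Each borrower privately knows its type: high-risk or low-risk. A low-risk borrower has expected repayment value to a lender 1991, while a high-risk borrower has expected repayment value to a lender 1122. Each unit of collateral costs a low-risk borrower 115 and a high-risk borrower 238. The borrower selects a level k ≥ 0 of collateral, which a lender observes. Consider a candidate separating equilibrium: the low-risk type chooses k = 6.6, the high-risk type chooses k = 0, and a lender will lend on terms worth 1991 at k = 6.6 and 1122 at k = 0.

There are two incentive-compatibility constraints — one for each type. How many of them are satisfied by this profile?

Low-risk type: signal → 1991 − 115 × 6.6 = 1232; deviate to 0 → 1122. IC holds (1232 ≥ 1122).
High-risk type: stay at 0 → 1122; mimic → 1991 − 238 × 6.6 = 420.2. IC holds (1122 ≥ 420.2).
2 of 2 constraints hold, so this is a separating equilibrium.

2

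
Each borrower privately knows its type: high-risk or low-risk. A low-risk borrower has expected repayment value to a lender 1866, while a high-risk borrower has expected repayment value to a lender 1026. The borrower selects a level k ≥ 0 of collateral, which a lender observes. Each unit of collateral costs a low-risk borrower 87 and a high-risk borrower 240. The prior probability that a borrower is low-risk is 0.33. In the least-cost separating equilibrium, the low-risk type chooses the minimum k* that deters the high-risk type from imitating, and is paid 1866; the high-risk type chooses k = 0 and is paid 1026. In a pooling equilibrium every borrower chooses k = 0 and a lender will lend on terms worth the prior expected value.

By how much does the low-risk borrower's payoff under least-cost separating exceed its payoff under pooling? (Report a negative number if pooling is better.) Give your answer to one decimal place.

258.3

Least-cost separating signal: k* solves 1026 = 1866 − 240·k*, so k* = (1866 − 1026)/240 = 3.5.
Low-risk type's separating payoff: 1866 − 87 × k* = 1866 − 87 × (1866 − 1026)/240 = 1866 − 73080/240 = 1561.5.
Pooling payoff: 0.33 × 1866 + 0.67 × 1026 = 1303.2.
Difference: 1561.5 − 1303.2 = 258.3.
The low-risk type prefers to separate.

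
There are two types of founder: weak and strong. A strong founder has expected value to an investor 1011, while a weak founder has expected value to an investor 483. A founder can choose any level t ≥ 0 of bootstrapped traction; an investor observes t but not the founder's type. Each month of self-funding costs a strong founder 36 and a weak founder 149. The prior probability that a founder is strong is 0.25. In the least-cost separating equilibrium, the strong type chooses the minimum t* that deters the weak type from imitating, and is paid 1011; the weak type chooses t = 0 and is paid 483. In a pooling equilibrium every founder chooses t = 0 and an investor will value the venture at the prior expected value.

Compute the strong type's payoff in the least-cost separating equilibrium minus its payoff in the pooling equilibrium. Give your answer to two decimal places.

268.43

Least-cost separating signal: t* solves 483 = 1011 − 149·t*, so t* = (1011 − 483)/149 ≈ 3.5436.
Strong type's separating payoff: 1011 − 36 × t* = 1011 − 36 × (1011 − 483)/149 = 1011 − 19008/149 ≈ 883.4295.
Pooling payoff: 0.25 × 1011 + 0.75 × 483 = 615.
Difference: 883.4295 − 615 = 268.4295, i.e. 268.43 to two decimal places.
The strong type prefers to separate.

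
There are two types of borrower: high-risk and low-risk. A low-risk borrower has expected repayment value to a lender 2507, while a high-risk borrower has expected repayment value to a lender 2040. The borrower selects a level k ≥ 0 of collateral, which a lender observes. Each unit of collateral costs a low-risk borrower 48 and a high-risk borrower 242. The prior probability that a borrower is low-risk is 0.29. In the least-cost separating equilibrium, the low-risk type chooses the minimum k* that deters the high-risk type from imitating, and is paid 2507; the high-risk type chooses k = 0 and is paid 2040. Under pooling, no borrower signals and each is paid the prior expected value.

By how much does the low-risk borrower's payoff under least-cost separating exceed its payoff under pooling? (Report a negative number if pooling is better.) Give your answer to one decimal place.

238.9

Least-cost separating signal: k* solves 2040 = 2507 − 242·k*, so k* = (2507 − 2040)/242 ≈ 1.9298.
Low-risk type's separating payoff: 2507 − 48 × k* = 2507 − 48 × (2507 − 2040)/242 = 2507 − 22416/242 ≈ 2414.372.
Pooling payoff: 0.29 × 2507 + 0.71 × 2040 = 2175.43.
Difference: 2414.372 − 2175.43 = 238.942, i.e. 238.9 to one decimal place.
The low-risk type prefers to separate.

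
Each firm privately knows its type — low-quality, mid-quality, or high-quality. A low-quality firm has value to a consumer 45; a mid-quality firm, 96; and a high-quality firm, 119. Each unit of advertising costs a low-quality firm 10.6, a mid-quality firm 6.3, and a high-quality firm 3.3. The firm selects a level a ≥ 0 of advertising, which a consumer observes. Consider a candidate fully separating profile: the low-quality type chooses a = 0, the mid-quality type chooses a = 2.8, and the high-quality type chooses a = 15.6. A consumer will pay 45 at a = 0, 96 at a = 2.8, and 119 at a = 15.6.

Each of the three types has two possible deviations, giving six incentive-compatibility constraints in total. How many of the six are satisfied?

4

High-quality (own payoff 119 − 3.3×15.6 = 67.52): to a=0 gives 45 → no gain ✓; to a=2.8 gives 96 − 3.3×2.8 = 86.76 → profitable ✗.
Mid-quality (own payoff 96 − 6.3×2.8 = 78.36): to a=0 gives 45 → no gain ✓; to a=15.6 gives 119 − 6.3×15.6 = 20.72 → no gain ✓.
Low-quality (own payoff 45): to a=2.8 gives 96 − 10.6×2.8 = 66.32 → profitable ✗; to a=15.6 gives 119 − 10.6×15.6 = -46.36 → no gain ✓.
4 of the 6 constraints hold; not an equilibrium.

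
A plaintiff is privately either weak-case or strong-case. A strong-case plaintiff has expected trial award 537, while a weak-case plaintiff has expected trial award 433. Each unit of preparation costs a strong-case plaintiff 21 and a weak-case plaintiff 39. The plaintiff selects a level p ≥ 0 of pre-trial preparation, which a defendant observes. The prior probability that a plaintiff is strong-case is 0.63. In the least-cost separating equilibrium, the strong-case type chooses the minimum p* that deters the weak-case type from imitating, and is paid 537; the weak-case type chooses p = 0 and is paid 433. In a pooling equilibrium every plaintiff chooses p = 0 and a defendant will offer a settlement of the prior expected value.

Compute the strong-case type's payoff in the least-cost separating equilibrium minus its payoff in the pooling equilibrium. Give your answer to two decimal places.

Least-cost separating signal: p* solves 433 = 537 − 39·p*, so p* = (537 − 433)/39 ≈ 2.6667.
Strong-case type's separating payoff: 537 − 21 × p* = 537 − 21 × (537 − 433)/39 = 537 − 2184/39 = 481.
Pooling payoff: 0.63 × 537 + 0.37 × 433 = 498.52.
Difference: 481 − 498.52 = -17.52.
The strong-case type would prefer the pooling outcome.

-17.52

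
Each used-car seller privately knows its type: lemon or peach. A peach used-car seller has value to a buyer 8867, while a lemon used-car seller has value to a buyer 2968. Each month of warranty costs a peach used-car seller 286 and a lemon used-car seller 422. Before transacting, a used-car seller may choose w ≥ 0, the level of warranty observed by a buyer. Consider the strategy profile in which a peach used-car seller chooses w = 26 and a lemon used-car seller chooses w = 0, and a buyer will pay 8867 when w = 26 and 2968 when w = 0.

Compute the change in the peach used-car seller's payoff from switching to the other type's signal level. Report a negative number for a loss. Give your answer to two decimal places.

Playing w = 26 the peach used-car seller receives 8867 − 286 × 26 = 1431.
Deviating to w = 0 yields 2968 instead.
Gain from deviating: 2968 − 1431 = 1537.00.
The gain is positive, so the peach type's incentive-compatibility constraint is violated — this profile is not a separating equilibrium.

1537.00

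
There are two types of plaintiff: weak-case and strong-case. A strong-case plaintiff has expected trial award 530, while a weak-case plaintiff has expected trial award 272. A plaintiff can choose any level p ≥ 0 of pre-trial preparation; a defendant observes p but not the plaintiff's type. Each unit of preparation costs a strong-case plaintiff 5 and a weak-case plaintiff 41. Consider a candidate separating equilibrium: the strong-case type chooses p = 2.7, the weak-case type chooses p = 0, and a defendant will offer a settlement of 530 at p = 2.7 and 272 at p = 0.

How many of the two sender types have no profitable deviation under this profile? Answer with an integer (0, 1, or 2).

Strong-case type: signal → 530 − 5 × 2.7 = 516.5; deviate to 0 → 272. IC holds (516.5 ≥ 272).
Weak-case type: stay at 0 → 272; mimic → 530 − 41 × 2.7 = 419.3. IC fails (272 < 419.3).
1 of 2 constraints hold, so this profile is not an equilibrium.

1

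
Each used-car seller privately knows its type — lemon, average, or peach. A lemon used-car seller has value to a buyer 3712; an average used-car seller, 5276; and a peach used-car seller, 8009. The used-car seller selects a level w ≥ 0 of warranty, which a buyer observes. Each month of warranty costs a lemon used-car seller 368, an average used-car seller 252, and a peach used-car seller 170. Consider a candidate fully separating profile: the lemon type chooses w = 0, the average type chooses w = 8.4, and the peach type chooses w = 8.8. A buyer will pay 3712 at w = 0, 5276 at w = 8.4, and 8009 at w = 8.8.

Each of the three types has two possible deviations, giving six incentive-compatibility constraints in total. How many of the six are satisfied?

Lemon (own payoff 3712): to w=8.4 gives 5276 − 368×8.4 = 2184.8 → no gain ✓; to w=8.8 gives 8009 − 368×8.8 = 4770.6 → profitable ✗.
Peach (own payoff 8009 − 170×8.8 = 6513): to w=0 gives 3712 → no gain ✓; to w=8.4 gives 5276 − 170×8.4 = 3848 → no gain ✓.
Average (own payoff 5276 − 252×8.4 = 3159.2): to w=0 gives 3712 → profitable ✗; to w=8.8 gives 8009 − 252×8.8 = 5791.4 → profitable ✗.
3 of the 6 constraints hold; not an equilibrium.

3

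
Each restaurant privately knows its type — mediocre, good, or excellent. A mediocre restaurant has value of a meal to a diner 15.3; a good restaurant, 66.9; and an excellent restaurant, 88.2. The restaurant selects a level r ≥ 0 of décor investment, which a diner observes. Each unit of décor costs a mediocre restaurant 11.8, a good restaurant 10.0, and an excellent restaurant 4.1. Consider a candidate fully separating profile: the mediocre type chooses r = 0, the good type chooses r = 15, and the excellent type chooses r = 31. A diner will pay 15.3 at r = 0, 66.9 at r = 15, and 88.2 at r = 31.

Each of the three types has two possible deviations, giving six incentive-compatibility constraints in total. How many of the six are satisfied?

Good (own payoff 66.9 − 10.0×15 = -83.1): to r=0 gives 15.3 → profitable ✗; to r=31 gives 88.2 − 10.0×31 = -221.8 → no gain ✓.
Mediocre (own payoff 15.3): to r=15 gives 66.9 − 11.8×15 = -110.1 → no gain ✓; to r=31 gives 88.2 − 11.8×31 = -277.6 → no gain ✓.
Excellent (own payoff 88.2 − 4.1×31 = -38.9): to r=0 gives 15.3 → profitable ✗; to r=15 gives 66.9 − 4.1×15 = 5.4 → profitable ✗.
3 of the 6 constraints hold; not an equilibrium.

3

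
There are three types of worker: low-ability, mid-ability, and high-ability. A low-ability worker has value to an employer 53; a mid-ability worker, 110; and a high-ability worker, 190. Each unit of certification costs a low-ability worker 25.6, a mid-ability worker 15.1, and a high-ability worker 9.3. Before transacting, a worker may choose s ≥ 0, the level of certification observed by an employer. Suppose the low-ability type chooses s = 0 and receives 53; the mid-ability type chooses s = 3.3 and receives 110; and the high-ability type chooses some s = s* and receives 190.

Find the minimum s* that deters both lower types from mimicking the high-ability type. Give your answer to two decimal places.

Mid-ability type (on-path payoff 110 − 15.1×3.3 = 60.17) won't mimic when 60.17 ≥ 190 − 15.1·s*, i.e. s* ≥ 8.60.
Low-ability type (on-path payoff 53) won't mimic when 53 ≥ 190 − 25.6·s*, i.e. s* ≥ 5.35.
Both must hold, so s* = max(5.35, 8.60) = 8.60. The mid-ability type's constraint binds.

8.60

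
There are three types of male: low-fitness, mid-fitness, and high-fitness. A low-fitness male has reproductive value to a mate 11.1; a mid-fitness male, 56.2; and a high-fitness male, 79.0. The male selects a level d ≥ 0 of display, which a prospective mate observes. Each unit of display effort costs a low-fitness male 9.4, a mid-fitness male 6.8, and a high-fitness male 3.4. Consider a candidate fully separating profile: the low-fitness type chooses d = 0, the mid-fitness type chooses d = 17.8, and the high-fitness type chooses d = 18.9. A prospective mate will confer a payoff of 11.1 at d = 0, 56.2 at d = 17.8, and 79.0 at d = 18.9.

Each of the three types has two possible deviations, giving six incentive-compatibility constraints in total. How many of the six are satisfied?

4

High-fitness (own payoff 79.0 − 3.4×18.9 = 14.74): to d=0 gives 11.1 → no gain ✓; to d=17.8 gives 56.2 − 3.4×17.8 = -4.32 → no gain ✓.
Mid-fitness (own payoff 56.2 − 6.8×17.8 = -64.84): to d=0 gives 11.1 → profitable ✗; to d=18.9 gives 79.0 − 6.8×18.9 = -49.52 → profitable ✗.
Low-fitness (own payoff 11.1): to d=17.8 gives 56.2 − 9.4×17.8 = -111.12 → no gain ✓; to d=18.9 gives 79.0 − 9.4×18.9 = -98.66 → no gain ✓.
4 of the 6 constraints hold; not an equilibrium.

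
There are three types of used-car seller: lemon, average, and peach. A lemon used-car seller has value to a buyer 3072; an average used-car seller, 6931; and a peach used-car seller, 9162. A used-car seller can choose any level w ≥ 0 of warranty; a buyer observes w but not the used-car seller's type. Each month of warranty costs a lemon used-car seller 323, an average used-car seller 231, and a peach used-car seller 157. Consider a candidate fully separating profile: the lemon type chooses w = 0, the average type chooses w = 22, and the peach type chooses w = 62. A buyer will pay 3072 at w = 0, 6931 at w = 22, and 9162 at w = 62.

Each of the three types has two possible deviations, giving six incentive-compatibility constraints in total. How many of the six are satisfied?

3

Peach (own payoff 9162 − 157×62 = -572): to w=0 gives 3072 → profitable ✗; to w=22 gives 6931 − 157×22 = 3477 → profitable ✗.
Average (own payoff 6931 − 231×22 = 1849): to w=0 gives 3072 → profitable ✗; to w=62 gives 9162 − 231×62 = -5160 → no gain ✓.
Lemon (own payoff 3072): to w=22 gives 6931 − 323×22 = -175 → no gain ✓; to w=62 gives 9162 − 323×62 = -10864 → no gain ✓.
3 of the 6 constraints hold; not an equilibrium.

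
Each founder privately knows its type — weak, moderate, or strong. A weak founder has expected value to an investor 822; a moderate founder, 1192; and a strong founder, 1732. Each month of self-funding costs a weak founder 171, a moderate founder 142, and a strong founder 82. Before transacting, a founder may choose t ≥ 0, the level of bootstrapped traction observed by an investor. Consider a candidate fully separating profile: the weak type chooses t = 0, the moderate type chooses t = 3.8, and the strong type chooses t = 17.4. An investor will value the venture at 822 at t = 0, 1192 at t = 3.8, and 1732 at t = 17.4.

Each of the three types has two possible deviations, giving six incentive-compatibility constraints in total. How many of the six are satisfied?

3

Strong (own payoff 1732 − 82×17.4 = 305.2): to t=0 gives 822 → profitable ✗; to t=3.8 gives 1192 − 82×3.8 = 880.4 → profitable ✗.
Moderate (own payoff 1192 − 142×3.8 = 652.4): to t=0 gives 822 → profitable ✗; to t=17.4 gives 1732 − 142×17.4 = -738.8 → no gain ✓.
Weak (own payoff 822): to t=3.8 gives 1192 − 171×3.8 = 542.2 → no gain ✓; to t=17.4 gives 1732 − 171×17.4 = -1243.4 → no gain ✓.
3 of the 6 constraints hold; not an equilibrium.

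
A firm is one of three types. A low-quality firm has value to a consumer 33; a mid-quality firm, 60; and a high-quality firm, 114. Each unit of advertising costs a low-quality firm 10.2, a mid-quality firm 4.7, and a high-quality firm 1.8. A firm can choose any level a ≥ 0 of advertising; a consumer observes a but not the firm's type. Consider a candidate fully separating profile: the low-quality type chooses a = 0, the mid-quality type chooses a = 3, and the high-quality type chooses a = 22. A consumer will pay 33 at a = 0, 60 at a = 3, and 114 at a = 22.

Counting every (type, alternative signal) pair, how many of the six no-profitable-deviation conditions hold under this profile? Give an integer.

6

Mid-quality (own payoff 60 − 4.7×3 = 45.9): to a=0 gives 33 → no gain ✓; to a=22 gives 114 − 4.7×22 = 10.6 → no gain ✓.
High-quality (own payoff 114 − 1.8×22 = 74.4): to a=0 gives 33 → no gain ✓; to a=3 gives 60 − 1.8×3 = 54.6 → no gain ✓.
Low-quality (own payoff 33): to a=3 gives 60 − 10.2×3 = 29.4 → no gain ✓; to a=22 gives 114 − 10.2×22 = -110.4 → no gain ✓.
6 of the 6 constraints hold; this profile is a separating equilibrium.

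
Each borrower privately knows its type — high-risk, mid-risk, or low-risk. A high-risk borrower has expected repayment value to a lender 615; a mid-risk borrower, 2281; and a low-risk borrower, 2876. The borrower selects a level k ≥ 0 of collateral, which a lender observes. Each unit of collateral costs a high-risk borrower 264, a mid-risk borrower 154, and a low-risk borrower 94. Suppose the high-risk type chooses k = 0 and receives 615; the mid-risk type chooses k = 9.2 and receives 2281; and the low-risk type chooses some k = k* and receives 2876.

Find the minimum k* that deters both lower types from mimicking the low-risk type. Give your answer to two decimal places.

13.06

High-risk type (on-path payoff 615) won't mimic when 615 ≥ 2876 − 264·k*, i.e. k* ≥ 8.56.
Mid-risk type (on-path payoff 2281 − 154×9.2 = 864.2) won't mimic when 864.2 ≥ 2876 − 154·k*, i.e. k* ≥ 13.06.
Both must hold, so k* = max(8.56, 13.06) = 13.06. The mid-risk type's constraint binds.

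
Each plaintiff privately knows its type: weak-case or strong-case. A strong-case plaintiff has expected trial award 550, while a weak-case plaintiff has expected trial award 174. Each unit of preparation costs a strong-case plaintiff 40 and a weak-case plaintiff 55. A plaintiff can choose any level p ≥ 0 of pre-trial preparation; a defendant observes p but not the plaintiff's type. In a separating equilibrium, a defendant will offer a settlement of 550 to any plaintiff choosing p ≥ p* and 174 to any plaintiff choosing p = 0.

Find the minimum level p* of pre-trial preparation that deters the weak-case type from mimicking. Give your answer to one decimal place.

6.8

A weak-case plaintiff choosing p = 0 receives 174.
Imitating at p* instead would pay 550 at cost 55·p*, netting 550 − 55·p*.
Indifference: 174 = 550 − 55·p*, so p* = (550 − 174) / 55 ≈ 6.8.
This is the weak-case type's binding incentive-compatibility constraint; any p ≥ 6.8 sustains separation on that side.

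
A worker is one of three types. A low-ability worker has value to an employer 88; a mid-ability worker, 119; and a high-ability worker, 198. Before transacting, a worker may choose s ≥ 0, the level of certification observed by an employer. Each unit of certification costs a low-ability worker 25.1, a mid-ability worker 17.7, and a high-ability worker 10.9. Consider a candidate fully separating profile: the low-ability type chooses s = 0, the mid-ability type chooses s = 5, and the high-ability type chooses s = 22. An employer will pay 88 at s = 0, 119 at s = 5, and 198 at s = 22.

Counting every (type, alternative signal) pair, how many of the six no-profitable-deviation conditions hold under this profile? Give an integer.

3

Mid-ability (own payoff 119 − 17.7×5 = 30.5): to s=0 gives 88 → profitable ✗; to s=22 gives 198 − 17.7×22 = -191.4 → no gain ✓.
High-ability (own payoff 198 − 10.9×22 = -41.8): to s=0 gives 88 → profitable ✗; to s=5 gives 119 − 10.9×5 = 64.5 → profitable ✗.
Low-ability (own payoff 88): to s=5 gives 119 − 25.1×5 = -6.5 → no gain ✓; to s=22 gives 198 − 25.1×22 = -354.2 → no gain ✓.
3 of the 6 constraints hold; not an equilibrium.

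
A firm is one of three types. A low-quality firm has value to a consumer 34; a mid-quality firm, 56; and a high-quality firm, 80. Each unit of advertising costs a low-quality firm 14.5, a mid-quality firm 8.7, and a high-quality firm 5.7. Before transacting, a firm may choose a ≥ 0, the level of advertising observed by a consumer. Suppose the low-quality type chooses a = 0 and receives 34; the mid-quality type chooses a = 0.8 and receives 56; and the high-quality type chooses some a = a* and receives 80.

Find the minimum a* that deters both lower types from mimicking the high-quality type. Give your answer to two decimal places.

3.56

Mid-quality type (on-path payoff 56 − 8.7×0.8 = 49.04) won't mimic when 49.04 ≥ 80 − 8.7·a*, i.e. a* ≥ 3.56.
Low-quality type (on-path payoff 34) won't mimic when 34 ≥ 80 − 14.5·a*, i.e. a* ≥ 3.17.
Both must hold, so a* = max(3.17, 3.56) = 3.56. The mid-quality type's constraint binds.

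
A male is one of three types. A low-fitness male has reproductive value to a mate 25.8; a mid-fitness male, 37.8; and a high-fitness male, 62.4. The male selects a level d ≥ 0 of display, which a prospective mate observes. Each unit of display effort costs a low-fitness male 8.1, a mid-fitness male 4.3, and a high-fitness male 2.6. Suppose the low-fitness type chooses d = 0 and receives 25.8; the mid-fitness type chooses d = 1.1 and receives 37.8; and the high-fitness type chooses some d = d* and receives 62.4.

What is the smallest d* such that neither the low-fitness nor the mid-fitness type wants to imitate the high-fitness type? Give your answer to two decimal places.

Mid-fitness type (on-path payoff 37.8 − 4.3×1.1 = 33.07) won't mimic when 33.07 ≥ 62.4 − 4.3·d*, i.e. d* ≥ 6.82.
Low-fitness type (on-path payoff 25.8) won't mimic when 25.8 ≥ 62.4 − 8.1·d*, i.e. d* ≥ 4.52.
Both must hold, so d* = max(4.52, 6.82) = 6.82. The mid-fitness type's constraint binds.

6.82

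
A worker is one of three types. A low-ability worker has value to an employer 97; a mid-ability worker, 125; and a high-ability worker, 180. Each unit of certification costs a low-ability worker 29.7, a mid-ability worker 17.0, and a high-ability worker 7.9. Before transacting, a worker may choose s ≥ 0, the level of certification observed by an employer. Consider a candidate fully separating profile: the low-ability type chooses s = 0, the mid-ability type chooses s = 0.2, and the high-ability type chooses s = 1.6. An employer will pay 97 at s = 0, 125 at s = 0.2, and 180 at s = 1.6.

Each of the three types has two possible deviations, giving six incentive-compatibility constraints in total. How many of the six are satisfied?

3

High-ability (own payoff 180 − 7.9×1.6 = 167.36): to s=0 gives 97 → no gain ✓; to s=0.2 gives 125 − 7.9×0.2 = 123.42 → no gain ✓.
Low-ability (own payoff 97): to s=0.2 gives 125 − 29.7×0.2 = 119.06 → profitable ✗; to s=1.6 gives 180 − 29.7×1.6 = 132.48 → profitable ✗.
Mid-ability (own payoff 125 − 17.0×0.2 = 121.6): to s=0 gives 97 → no gain ✓; to s=1.6 gives 180 − 17.0×1.6 = 152.8 → profitable ✗.
3 of the 6 constraints hold; not an equilibrium.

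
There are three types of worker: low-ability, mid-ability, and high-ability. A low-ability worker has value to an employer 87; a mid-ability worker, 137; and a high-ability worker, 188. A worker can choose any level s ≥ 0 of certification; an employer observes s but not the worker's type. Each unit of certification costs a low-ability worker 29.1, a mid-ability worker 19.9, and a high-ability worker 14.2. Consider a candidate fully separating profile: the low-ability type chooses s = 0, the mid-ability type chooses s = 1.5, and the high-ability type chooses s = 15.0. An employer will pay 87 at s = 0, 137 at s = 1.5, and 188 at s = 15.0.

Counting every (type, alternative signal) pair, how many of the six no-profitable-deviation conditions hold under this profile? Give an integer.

High-ability (own payoff 188 − 14.2×15.0 = -25): to s=0 gives 87 → profitable ✗; to s=1.5 gives 137 − 14.2×1.5 = 115.7 → profitable ✗.
Low-ability (own payoff 87): to s=1.5 gives 137 − 29.1×1.5 = 93.35 → profitable ✗; to s=15.0 gives 188 − 29.1×15.0 = -248.5 → no gain ✓.
Mid-ability (own payoff 137 − 19.9×1.5 = 107.15): to s=0 gives 87 → no gain ✓; to s=15.0 gives 188 − 19.9×15.0 = -110.5 → no gain ✓.
3 of the 6 constraints hold; not an equilibrium.

3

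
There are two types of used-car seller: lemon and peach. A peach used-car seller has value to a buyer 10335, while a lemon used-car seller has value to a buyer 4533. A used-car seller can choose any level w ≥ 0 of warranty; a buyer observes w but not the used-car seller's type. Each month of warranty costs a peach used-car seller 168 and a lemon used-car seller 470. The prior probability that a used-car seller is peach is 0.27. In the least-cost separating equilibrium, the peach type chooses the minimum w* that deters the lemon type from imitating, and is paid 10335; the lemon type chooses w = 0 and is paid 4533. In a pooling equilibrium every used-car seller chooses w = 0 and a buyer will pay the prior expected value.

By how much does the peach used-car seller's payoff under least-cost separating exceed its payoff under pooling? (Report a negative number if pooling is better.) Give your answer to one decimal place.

Least-cost separating signal: w* solves 4533 = 10335 − 470·w*, so w* = (10335 − 4533)/470 ≈ 12.3447.
Peach type's separating payoff: 10335 − 168 × w* = 10335 − 168 × (10335 − 4533)/470 = 10335 − 974736/470 ≈ 8261.094.
Pooling payoff: 0.27 × 10335 + 0.73 × 4533 = 6099.54.
Difference: 8261.094 − 6099.54 = 2161.554, i.e. 2161.6 to one decimal place.
The peach type prefers to separate.

2161.6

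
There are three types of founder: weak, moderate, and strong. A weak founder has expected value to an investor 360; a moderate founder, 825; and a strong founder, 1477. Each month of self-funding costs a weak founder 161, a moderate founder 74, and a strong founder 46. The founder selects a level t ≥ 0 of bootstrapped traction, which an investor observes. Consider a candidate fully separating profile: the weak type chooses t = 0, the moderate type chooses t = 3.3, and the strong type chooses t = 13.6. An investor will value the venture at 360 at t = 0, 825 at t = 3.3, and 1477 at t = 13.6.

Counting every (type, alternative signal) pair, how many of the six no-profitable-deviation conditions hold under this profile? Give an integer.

6

Weak (own payoff 360): to t=3.3 gives 825 − 161×3.3 = 293.7 → no gain ✓; to t=13.6 gives 1477 − 161×13.6 = -712.6 → no gain ✓.
Strong (own payoff 1477 − 46×13.6 = 851.4): to t=0 gives 360 → no gain ✓; to t=3.3 gives 825 − 46×3.3 = 673.2 → no gain ✓.
Moderate (own payoff 825 − 74×3.3 = 580.8): to t=0 gives 360 → no gain ✓; to t=13.6 gives 1477 − 74×13.6 = 470.6 → no gain ✓.
6 of the 6 constraints hold; this profile is a separating equilibrium.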